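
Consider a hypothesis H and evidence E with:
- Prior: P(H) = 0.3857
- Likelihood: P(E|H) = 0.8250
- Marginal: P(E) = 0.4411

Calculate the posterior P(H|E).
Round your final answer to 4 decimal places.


Using Bayes' theorem:

P(H|E) = P(E|H) × P(H) / P(E)
       = 0.8250 × 0.3857 / 0.4411
       = 0.31820250 / 0.4411
       = 0.7214

The evidence strengthens our belief in H.
Prior: 0.3857 → Posterior: 0.7214


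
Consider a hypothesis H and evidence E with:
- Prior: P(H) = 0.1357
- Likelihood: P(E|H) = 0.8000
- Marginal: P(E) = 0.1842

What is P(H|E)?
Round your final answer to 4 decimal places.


Using Bayes' theorem:

P(H|E) = P(E|H) × P(H) / P(E)
       = 0.8000 × 0.1357 / 0.1842
       = 0.10856000 / 0.1842
       = 0.5894

The evidence strengthens our belief in H.
Prior: 0.1357 → Posterior: 0.5894


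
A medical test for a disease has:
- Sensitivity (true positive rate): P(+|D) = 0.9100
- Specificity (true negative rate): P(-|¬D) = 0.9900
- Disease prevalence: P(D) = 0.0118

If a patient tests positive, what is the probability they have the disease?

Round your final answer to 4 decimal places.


Let D = has disease, + = positive test

Given:
- P(D) = 0.0118 (prevalence)
- P(+|D) = 0.9100 (sensitivity)
- P(-|¬D) = 0.9900 (specificity)
- P(+|¬D) = 0.0100 (false positive rate = 1 - specificity)

Step 1: Find P(+)
P(+) = P(+|D)P(D) + P(+|¬D)P(¬D)
     = 0.9100 × 0.0118 + 0.0100 × 0.9882
     = 0.01073800 + 0.00988200
     = 0.02062000

Step 2: Apply Bayes' theorem for P(D|+)
P(D|+) = P(+|D)P(D) / P(+)
       = 0.01073800 / 0.02062000
       = 0.5208


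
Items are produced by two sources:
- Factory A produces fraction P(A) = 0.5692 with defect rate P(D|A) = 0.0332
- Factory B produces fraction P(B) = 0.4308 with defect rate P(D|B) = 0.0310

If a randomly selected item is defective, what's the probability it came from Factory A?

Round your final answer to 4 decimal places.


Let A = from Factory A, D = defective

Given:
- P(A) = 0.5692, P(B) = 0.4308
- P(D|A) = 0.0332, P(D|B) = 0.0310

Step 1: Find P(D)
P(D) = P(D|A)P(A) + P(D|B)P(B)
     = 0.0332 × 0.5692 + 0.0310 × 0.4308
     = 0.01889744 + 0.01335480
     = 0.03225224

Step 2: Apply Bayes' theorem
P(A|D) = P(D|A)P(A) / P(D)
       = 0.01889744 / 0.03225224
       = 0.5859


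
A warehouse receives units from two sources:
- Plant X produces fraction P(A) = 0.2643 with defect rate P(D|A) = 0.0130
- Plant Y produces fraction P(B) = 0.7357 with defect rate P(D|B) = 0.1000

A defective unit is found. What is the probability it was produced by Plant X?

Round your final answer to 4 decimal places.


Let A = from Plant X, D = defective

Given:
- P(A) = 0.2643, P(B) = 0.7357
- P(D|A) = 0.0130, P(D|B) = 0.1000

Step 1: Find P(D)
P(D) = P(D|A)P(A) + P(D|B)P(B)
     = 0.0130 × 0.2643 + 0.1000 × 0.7357
     = 0.00343590 + 0.07357000
     = 0.07700590

Step 2: Apply Bayes' theorem
P(A|D) = P(D|A)P(A) / P(D)
       = 0.00343590 / 0.07700590
       = 0.0446


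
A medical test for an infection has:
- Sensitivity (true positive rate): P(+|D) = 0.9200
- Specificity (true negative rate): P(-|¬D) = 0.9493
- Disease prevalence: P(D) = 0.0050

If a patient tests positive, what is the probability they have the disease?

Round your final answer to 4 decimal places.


Let D = has disease, + = positive test

Given:
- P(D) = 0.0050 (prevalence)
- P(+|D) = 0.9200 (sensitivity)
- P(-|¬D) = 0.9493 (specificity)
- P(+|¬D) = 0.0507 (false positive rate = 1 - specificity)

Step 1: Find P(+)
P(+) = P(+|D)P(D) + P(+|¬D)P(¬D)
     = 0.9200 × 0.0050 + 0.0507 × 0.9950
     = 0.00460000 + 0.05044650
     = 0.05504650

Step 2: Apply Bayes' theorem for P(D|+)
P(D|+) = P(+|D)P(D) / P(+)
       = 0.00460000 / 0.05504650
       = 0.0836


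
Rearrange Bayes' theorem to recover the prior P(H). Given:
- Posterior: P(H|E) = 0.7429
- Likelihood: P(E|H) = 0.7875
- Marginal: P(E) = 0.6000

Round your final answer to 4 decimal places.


From Bayes' theorem: P(H|E) = P(E|H) × P(H) / P(E)

Rearranging for P(H):
P(H) = P(H|E) × P(E) / P(E|H)
     = 0.7429 × 0.6000 / 0.7875
     = 0.44574000 / 0.7875
     = 0.5660


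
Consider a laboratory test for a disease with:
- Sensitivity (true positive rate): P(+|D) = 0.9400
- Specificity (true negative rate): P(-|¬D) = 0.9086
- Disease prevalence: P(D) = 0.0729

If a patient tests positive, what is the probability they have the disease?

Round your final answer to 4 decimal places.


Let D = has disease, + = positive test

Given:
- P(D) = 0.0729 (prevalence)
- P(+|D) = 0.9400 (sensitivity)
- P(-|¬D) = 0.9086 (specificity)
- P(+|¬D) = 0.0914 (false positive rate = 1 - specificity)

Step 1: Find P(+)
P(+) = P(+|D)P(D) + P(+|¬D)P(¬D)
     = 0.9400 × 0.0729 + 0.0914 × 0.9271
     = 0.06852600 + 0.08473694
     = 0.15326294

Step 2: Apply Bayes' theorem for P(D|+)
P(D|+) = P(+|D)P(D) / P(+)
       = 0.06852600 / 0.15326294
       = 0.4471


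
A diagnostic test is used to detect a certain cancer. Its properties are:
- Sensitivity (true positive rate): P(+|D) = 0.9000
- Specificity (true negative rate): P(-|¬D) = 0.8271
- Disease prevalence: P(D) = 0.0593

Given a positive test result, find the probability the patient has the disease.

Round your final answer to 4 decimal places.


Let D = has disease, + = positive test

Given:
- P(D) = 0.0593 (prevalence)
- P(+|D) = 0.9000 (sensitivity)
- P(-|¬D) = 0.8271 (specificity)
- P(+|¬D) = 0.1729 (false positive rate = 1 - specificity)

Step 1: Find P(+)
P(+) = P(+|D)P(D) + P(+|¬D)P(¬D)
     = 0.9000 × 0.0593 + 0.1729 × 0.9407
     = 0.05337000 + 0.16264703
     = 0.21601703

Step 2: Apply Bayes' theorem for P(D|+)
P(D|+) = P(+|D)P(D) / P(+)
       = 0.05337000 / 0.21601703
       = 0.2471


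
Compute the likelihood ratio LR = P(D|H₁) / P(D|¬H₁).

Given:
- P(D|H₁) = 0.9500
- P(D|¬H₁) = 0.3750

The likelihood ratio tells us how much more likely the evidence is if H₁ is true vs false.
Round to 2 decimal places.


Likelihood Ratio (LR) = P(D|H₁) / P(D|¬H₁)

LR = 0.9500 / 0.3750
   = 2.53

The evidence is 2.53 times more likely if H₁ is true than if H₁ is false.
Since LR > 1, the evidence supports H₁ over ¬H₁.


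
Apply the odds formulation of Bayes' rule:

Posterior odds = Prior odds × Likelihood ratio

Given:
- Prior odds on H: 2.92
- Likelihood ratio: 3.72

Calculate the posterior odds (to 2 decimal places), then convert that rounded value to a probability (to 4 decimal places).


Step 1: Calculate posterior odds
Posterior odds = Prior odds × LR
               = 2.92 × 3.72
               = 10.86

Step 2: Convert to probability
P(H|E) = Posterior odds / (1 + Posterior odds)
       = 10.86 / (1 + 10.86)
       = 10.86 / 11.86
       = 0.9157

The evidence increased P(H) from 0.7449 to 0.9157.


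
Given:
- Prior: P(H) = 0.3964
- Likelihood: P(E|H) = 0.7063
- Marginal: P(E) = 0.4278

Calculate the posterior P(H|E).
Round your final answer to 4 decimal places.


Using Bayes' theorem:

P(H|E) = P(E|H) × P(H) / P(E)
       = 0.7063 × 0.3964 / 0.4278
       = 0.27997732 / 0.4278
       = 0.6545

The evidence strengthens our belief in H.
Prior: 0.3964 → Posterior: 0.6545


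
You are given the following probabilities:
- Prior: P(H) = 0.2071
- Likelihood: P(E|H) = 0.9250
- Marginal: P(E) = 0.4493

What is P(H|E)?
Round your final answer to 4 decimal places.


Using Bayes' theorem:

P(H|E) = P(E|H) × P(H) / P(E)
       = 0.9250 × 0.2071 / 0.4493
       = 0.19156750 / 0.4493
       = 0.4264

The evidence strengthens our belief in H.
Prior: 0.2071 → Posterior: 0.4264


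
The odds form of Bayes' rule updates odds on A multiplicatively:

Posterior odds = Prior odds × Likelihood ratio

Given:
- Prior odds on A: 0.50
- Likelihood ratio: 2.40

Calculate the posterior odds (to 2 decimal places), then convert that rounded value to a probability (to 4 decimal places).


Step 1: Calculate posterior odds
Posterior odds = Prior odds × LR
               = 0.50 × 2.40
               = 1.20

Step 2: Convert to probability
P(A|E) = Posterior odds / (1 + Posterior odds)
       = 1.20 / (1 + 1.20)
       = 1.20 / 2.20
       = 0.5455

The evidence increased P(A) from 0.3333 to 0.5455.


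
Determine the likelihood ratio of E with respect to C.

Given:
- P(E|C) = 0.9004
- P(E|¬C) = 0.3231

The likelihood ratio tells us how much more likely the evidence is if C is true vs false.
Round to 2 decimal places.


Likelihood Ratio (LR) = P(E|C) / P(E|¬C)

LR = 0.9004 / 0.3231
   = 2.79

The evidence is 2.79 times more likely if C is true than if C is false.
Because LR exceeds 1, E is evidence for C.


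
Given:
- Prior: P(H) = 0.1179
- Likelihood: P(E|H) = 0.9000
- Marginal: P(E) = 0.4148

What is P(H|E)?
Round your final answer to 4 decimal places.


Using Bayes' theorem:

P(H|E) = P(E|H) × P(H) / P(E)
       = 0.9000 × 0.1179 / 0.4148
       = 0.10611000 / 0.4148
       = 0.2558

The evidence strengthens our belief in H.
Prior: 0.1179 → Posterior: 0.2558


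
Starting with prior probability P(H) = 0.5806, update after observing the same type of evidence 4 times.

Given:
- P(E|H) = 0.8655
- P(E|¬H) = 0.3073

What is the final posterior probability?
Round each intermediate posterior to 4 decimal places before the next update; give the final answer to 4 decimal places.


Sequential Bayesian updating:

Initial prior: P(H) = 0.5806

Update 1:
  P(E) = 0.8655 × 0.5806 + 0.3073 × 0.4194 = 0.50250930 + 0.12888162 = 0.63139092
  P(H|E) = 0.50250930 / 0.63139092 = 0.7959

Update 2:
  P(E) = 0.8655 × 0.7959 + 0.3073 × 0.2041 = 0.68885145 + 0.06271993 = 0.75157138
  P(H|E) = 0.68885145 / 0.75157138 = 0.9165

Update 3:
  P(E) = 0.8655 × 0.9165 + 0.3073 × 0.0835 = 0.79323075 + 0.02565955 = 0.81889030
  P(H|E) = 0.79323075 / 0.81889030 = 0.9687

Update 4:
  P(E) = 0.8655 × 0.9687 + 0.3073 × 0.0313 = 0.83840985 + 0.00961849 = 0.84802834
  P(H|E) = 0.83840985 / 0.84802834 = 0.9887

Final posterior: 0.9887


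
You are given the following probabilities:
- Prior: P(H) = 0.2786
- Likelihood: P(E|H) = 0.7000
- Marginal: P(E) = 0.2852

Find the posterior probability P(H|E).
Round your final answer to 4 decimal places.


Using Bayes' theorem:

P(H|E) = P(E|H) × P(H) / P(E)
       = 0.7000 × 0.2786 / 0.2852
       = 0.19502000 / 0.2852
       = 0.6838

The evidence strengthens our belief in H.
Prior: 0.2786 → Posterior: 0.6838


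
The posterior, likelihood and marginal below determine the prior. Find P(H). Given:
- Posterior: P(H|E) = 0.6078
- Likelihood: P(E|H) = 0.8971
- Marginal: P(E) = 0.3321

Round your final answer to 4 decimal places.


From Bayes' theorem: P(H|E) = P(E|H) × P(H) / P(E)

Rearranging for P(H):
P(H) = P(H|E) × P(E) / P(E|H)
     = 0.6078 × 0.3321 / 0.8971
     = 0.20185038 / 0.8971
     = 0.2250


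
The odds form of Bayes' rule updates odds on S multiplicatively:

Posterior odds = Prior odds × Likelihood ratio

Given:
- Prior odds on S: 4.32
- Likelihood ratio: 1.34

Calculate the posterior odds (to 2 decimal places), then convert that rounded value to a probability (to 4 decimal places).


Step 1: Calculate posterior odds
Posterior odds = Prior odds × LR
               = 4.32 × 1.34
               = 5.79

Step 2: Convert to probability
P(S|E) = Posterior odds / (1 + Posterior odds)
       = 5.79 / (1 + 5.79)
       = 5.79 / 6.79
       = 0.8527

The evidence increased P(S) from 0.8120 to 0.8527.


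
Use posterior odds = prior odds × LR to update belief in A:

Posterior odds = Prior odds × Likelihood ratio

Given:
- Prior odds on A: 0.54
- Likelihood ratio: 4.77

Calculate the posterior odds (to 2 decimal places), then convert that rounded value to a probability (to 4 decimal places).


Step 1: Calculate posterior odds
Posterior odds = Prior odds × LR
               = 0.54 × 4.77
               = 2.58

Step 2: Convert to probability
P(A|E) = Posterior odds / (1 + Posterior odds)
       = 2.58 / (1 + 2.58)
       = 2.58 / 3.58
       = 0.7207

The evidence increased P(A) from 0.3506 to 0.7207.


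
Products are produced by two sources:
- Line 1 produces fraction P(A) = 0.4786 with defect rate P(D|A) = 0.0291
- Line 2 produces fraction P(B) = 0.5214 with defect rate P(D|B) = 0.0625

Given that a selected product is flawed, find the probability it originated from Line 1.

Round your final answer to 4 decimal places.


Let A = from Line 1, D = flawed

Given:
- P(A) = 0.4786, P(B) = 0.5214
- P(D|A) = 0.0291, P(D|B) = 0.0625

Step 1: Find P(D)
P(D) = P(D|A)P(A) + P(D|B)P(B)
     = 0.0291 × 0.4786 + 0.0625 × 0.5214
     = 0.01392726 + 0.03258750
     = 0.04651476

Step 2: Apply Bayes' theorem
P(A|D) = P(D|A)P(A) / P(D)
       = 0.01392726 / 0.04651476
       = 0.2994


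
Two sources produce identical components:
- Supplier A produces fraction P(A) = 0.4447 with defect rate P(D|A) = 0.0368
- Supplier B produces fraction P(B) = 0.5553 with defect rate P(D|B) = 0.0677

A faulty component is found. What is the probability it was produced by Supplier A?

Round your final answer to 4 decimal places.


Let A = from Supplier A, D = faulty

Given:
- P(A) = 0.4447, P(B) = 0.5553
- P(D|A) = 0.0368, P(D|B) = 0.0677

Step 1: Find P(D)
P(D) = P(D|A)P(A) + P(D|B)P(B)
     = 0.0368 × 0.4447 + 0.0677 × 0.5553
     = 0.01636496 + 0.03759381
     = 0.05395877

Step 2: Apply Bayes' theorem
P(A|D) = P(D|A)P(A) / P(D)
       = 0.01636496 / 0.05395877
       = 0.3033


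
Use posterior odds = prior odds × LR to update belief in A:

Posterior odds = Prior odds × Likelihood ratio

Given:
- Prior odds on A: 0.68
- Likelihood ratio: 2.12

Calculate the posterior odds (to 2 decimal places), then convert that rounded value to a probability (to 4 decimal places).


Step 1: Calculate posterior odds
Posterior odds = Prior odds × LR
               = 0.68 × 2.12
               = 1.44

Step 2: Convert to probability
P(A|E) = Posterior odds / (1 + Posterior odds)
       = 1.44 / (1 + 1.44)
       = 1.44 / 2.44
       = 0.5902

The evidence increased P(A) from 0.4048 to 0.5902.


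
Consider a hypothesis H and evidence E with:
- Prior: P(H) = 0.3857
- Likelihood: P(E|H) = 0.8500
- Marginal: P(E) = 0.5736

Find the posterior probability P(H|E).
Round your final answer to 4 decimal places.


Using Bayes' theorem:

P(H|E) = P(E|H) × P(H) / P(E)
       = 0.8500 × 0.3857 / 0.5736
       = 0.32784500 / 0.5736
       = 0.5716

The evidence strengthens our belief in H.
Prior: 0.3857 → Posterior: 0.5716


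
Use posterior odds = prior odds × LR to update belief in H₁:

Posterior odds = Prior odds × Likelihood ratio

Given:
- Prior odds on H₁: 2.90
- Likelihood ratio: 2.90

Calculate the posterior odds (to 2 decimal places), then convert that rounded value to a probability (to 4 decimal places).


Step 1: Calculate posterior odds
Posterior odds = Prior odds × LR
               = 2.90 × 2.90
               = 8.41

Step 2: Convert to probability
P(H₁|E) = Posterior odds / (1 + Posterior odds)
       = 8.41 / (1 + 8.41)
       = 8.41 / 9.41
       = 0.8937

The evidence increased P(H₁) from 0.7436 to 0.8937.


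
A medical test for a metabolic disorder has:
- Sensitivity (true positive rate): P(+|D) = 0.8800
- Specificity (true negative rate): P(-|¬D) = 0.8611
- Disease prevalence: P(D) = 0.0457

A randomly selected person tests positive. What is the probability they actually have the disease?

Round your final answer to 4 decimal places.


Let D = has disease, + = positive test

Given:
- P(D) = 0.0457 (prevalence)
- P(+|D) = 0.8800 (sensitivity)
- P(-|¬D) = 0.8611 (specificity)
- P(+|¬D) = 0.1389 (false positive rate = 1 - specificity)

Step 1: Find P(+)
P(+) = P(+|D)P(D) + P(+|¬D)P(¬D)
     = 0.8800 × 0.0457 + 0.1389 × 0.9543
     = 0.04021600 + 0.13255227
     = 0.17276827

Step 2: Apply Bayes' theorem for P(D|+)
P(D|+) = P(+|D)P(D) / P(+)
       = 0.04021600 / 0.17276827
       = 0.2328


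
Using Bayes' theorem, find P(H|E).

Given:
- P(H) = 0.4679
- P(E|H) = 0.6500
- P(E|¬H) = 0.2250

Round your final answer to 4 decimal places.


Bayes' theorem: P(H|E) = P(E|H) × P(H) / P(E)

Step 1: Calculate P(E) using law of total probability
P(E) = P(E|H)P(H) + P(E|¬H)P(¬H)
     = 0.6500 × 0.4679 + 0.2250 × 0.5321
     = 0.30413500 + 0.11972250
     = 0.42385750

Step 2: Apply Bayes' theorem
P(H|E) = P(E|H) × P(H) / P(E)
       = 0.30413500 / 0.42385750
       = 0.7175


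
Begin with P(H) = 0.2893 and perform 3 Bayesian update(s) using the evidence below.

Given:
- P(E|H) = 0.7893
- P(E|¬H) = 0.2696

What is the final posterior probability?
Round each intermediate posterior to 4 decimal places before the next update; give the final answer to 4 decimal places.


Sequential Bayesian updating:

Initial prior: P(H) = 0.2893

Update 1:
  P(E) = 0.7893 × 0.2893 + 0.2696 × 0.7107 = 0.22834449 + 0.19160472 = 0.41994921
  P(H|E) = 0.22834449 / 0.41994921 = 0.5437

Update 2:
  P(E) = 0.7893 × 0.5437 + 0.2696 × 0.4563 = 0.42914241 + 0.12301848 = 0.55216089
  P(H|E) = 0.42914241 / 0.55216089 = 0.7772

Update 3:
  P(E) = 0.7893 × 0.7772 + 0.2696 × 0.2228 = 0.61344396 + 0.06006688 = 0.67351084
  P(H|E) = 0.61344396 / 0.67351084 = 0.9108

Final posterior: 0.9108


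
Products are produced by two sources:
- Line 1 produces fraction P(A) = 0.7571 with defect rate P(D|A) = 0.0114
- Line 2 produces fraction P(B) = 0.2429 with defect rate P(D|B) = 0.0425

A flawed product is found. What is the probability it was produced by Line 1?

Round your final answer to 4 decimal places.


Let A = from Line 1, D = flawed

Given:
- P(A) = 0.7571, P(B) = 0.2429
- P(D|A) = 0.0114, P(D|B) = 0.0425

Step 1: Find P(D)
P(D) = P(D|A)P(A) + P(D|B)P(B)
     = 0.0114 × 0.7571 + 0.0425 × 0.2429
     = 0.00863094 + 0.01032325
     = 0.01895419

Step 2: Apply Bayes' theorem
P(A|D) = P(D|A)P(A) / P(D)
       = 0.00863094 / 0.01895419
       = 0.4554


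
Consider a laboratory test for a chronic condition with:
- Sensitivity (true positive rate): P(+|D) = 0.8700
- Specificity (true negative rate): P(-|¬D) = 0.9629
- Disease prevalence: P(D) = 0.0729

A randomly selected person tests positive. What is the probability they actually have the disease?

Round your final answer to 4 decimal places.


Let D = has disease, + = positive test

Given:
- P(D) = 0.0729 (prevalence)
- P(+|D) = 0.8700 (sensitivity)
- P(-|¬D) = 0.9629 (specificity)
- P(+|¬D) = 0.0371 (false positive rate = 1 - specificity)

Step 1: Find P(+)
P(+) = P(+|D)P(D) + P(+|¬D)P(¬D)
     = 0.8700 × 0.0729 + 0.0371 × 0.9271
     = 0.06342300 + 0.03439541
     = 0.09781841

Step 2: Apply Bayes' theorem for P(D|+)
P(D|+) = P(+|D)P(D) / P(+)
       = 0.06342300 / 0.09781841
       = 0.6484


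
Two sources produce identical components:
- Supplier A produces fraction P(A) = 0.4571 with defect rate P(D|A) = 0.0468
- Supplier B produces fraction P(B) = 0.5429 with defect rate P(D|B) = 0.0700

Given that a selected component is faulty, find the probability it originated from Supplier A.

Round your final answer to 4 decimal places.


Let A = from Supplier A, D = faulty

Given:
- P(A) = 0.4571, P(B) = 0.5429
- P(D|A) = 0.0468, P(D|B) = 0.0700

Step 1: Find P(D)
P(D) = P(D|A)P(A) + P(D|B)P(B)
     = 0.0468 × 0.4571 + 0.0700 × 0.5429
     = 0.02139228 + 0.03800300
     = 0.05939528

Step 2: Apply Bayes' theorem
P(A|D) = P(D|A)P(A) / P(D)
       = 0.02139228 / 0.05939528
       = 0.3602


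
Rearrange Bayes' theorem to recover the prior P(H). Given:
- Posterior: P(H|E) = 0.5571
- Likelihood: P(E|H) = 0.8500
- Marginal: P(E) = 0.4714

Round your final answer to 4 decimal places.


From Bayes' theorem: P(H|E) = P(E|H) × P(H) / P(E)

Rearranging for P(H):
P(H) = P(H|E) × P(E) / P(E|H)
     = 0.5571 × 0.4714 / 0.8500
     = 0.26261694 / 0.8500
     = 0.3090


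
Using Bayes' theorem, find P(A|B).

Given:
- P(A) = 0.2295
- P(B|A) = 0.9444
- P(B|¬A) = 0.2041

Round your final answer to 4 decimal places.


Bayes' theorem: P(A|B) = P(B|A) × P(A) / P(B)

Step 1: Calculate P(B) using law of total probability
P(B) = P(B|A)P(A) + P(B|¬A)P(¬A)
     = 0.9444 × 0.2295 + 0.2041 × 0.7705
     = 0.21673980 + 0.15725905
     = 0.37399885

Step 2: Apply Bayes' theorem
P(A|B) = P(B|A) × P(A) / P(B)
       = 0.21673980 / 0.37399885
       = 0.5795


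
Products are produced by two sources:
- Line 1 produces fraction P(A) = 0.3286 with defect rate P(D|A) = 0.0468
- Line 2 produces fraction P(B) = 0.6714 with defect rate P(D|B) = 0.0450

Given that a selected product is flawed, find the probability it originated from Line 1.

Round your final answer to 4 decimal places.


Let A = from Line 1, D = flawed

Given:
- P(A) = 0.3286, P(B) = 0.6714
- P(D|A) = 0.0468, P(D|B) = 0.0450

Step 1: Find P(D)
P(D) = P(D|A)P(A) + P(D|B)P(B)
     = 0.0468 × 0.3286 + 0.0450 × 0.6714
     = 0.01537848 + 0.03021300
     = 0.04559148

Step 2: Apply Bayes' theorem
P(A|D) = P(D|A)P(A) / P(D)
       = 0.01537848 / 0.04559148
       = 0.3373


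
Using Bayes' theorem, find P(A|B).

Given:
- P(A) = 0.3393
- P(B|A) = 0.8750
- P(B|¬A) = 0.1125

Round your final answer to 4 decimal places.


Bayes' theorem: P(A|B) = P(B|A) × P(A) / P(B)

Step 1: Calculate P(B) using law of total probability
P(B) = P(B|A)P(A) + P(B|¬A)P(¬A)
     = 0.8750 × 0.3393 + 0.1125 × 0.6607
     = 0.29688750 + 0.07432875
     = 0.37121625

Step 2: Apply Bayes' theorem
P(A|B) = P(B|A) × P(A) / P(B)
       = 0.29688750 / 0.37121625
       = 0.7998


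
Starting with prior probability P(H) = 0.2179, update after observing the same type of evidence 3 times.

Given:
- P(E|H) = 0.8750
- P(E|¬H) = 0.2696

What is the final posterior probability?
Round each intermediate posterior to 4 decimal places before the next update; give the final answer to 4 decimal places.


Sequential Bayesian updating:

Initial prior: P(H) = 0.2179

Update 1:
  P(E) = 0.8750 × 0.2179 + 0.2696 × 0.7821 = 0.19066250 + 0.21085416 = 0.40151666
  P(H|E) = 0.19066250 / 0.40151666 = 0.4749

Update 2:
  P(E) = 0.8750 × 0.4749 + 0.2696 × 0.5251 = 0.41553750 + 0.14156696 = 0.55710446
  P(H|E) = 0.41553750 / 0.55710446 = 0.7459

Update 3:
  P(E) = 0.8750 × 0.7459 + 0.2696 × 0.2541 = 0.65266250 + 0.06850536 = 0.72116786
  P(H|E) = 0.65266250 / 0.72116786 = 0.9050

Final posterior: 0.9050


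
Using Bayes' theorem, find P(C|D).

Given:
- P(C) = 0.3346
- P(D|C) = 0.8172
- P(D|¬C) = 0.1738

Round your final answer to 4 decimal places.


Bayes' theorem: P(C|D) = P(D|C) × P(C) / P(D)

Step 1: Calculate P(D) using law of total probability
P(D) = P(D|C)P(C) + P(D|¬C)P(¬C)
     = 0.8172 × 0.3346 + 0.1738 × 0.6654
     = 0.27343512 + 0.11564652
     = 0.38908164

Step 2: Apply Bayes' theorem
P(C|D) = P(D|C) × P(C) / P(D)
       = 0.27343512 / 0.38908164
       = 0.7028


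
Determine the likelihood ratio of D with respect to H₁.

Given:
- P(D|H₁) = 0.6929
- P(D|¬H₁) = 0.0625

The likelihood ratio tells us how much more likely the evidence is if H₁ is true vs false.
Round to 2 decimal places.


Likelihood Ratio (LR) = P(D|H₁) / P(D|¬H₁)

LR = 0.6929 / 0.0625
   = 11.09

The evidence is 11.09 times more likely if H₁ is true than if H₁ is false.
Because LR exceeds 1, D is evidence for H₁.


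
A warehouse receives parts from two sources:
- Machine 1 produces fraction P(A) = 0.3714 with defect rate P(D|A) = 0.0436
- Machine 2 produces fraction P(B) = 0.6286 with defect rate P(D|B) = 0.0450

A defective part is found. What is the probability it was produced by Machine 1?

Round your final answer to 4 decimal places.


Let A = from Machine 1, D = defective

Given:
- P(A) = 0.3714, P(B) = 0.6286
- P(D|A) = 0.0436, P(D|B) = 0.0450

Step 1: Find P(D)
P(D) = P(D|A)P(A) + P(D|B)P(B)
     = 0.0436 × 0.3714 + 0.0450 × 0.6286
     = 0.01619304 + 0.02828700
     = 0.04448004

Step 2: Apply Bayes' theorem
P(A|D) = P(D|A)P(A) / P(D)
       = 0.01619304 / 0.04448004
       = 0.3641


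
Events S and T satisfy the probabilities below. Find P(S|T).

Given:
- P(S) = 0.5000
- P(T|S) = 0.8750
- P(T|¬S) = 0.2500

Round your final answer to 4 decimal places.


Bayes' theorem: P(S|T) = P(T|S) × P(S) / P(T)

Step 1: Calculate P(T) using law of total probability
P(T) = P(T|S)P(S) + P(T|¬S)P(¬S)
     = 0.8750 × 0.5000 + 0.2500 × 0.5000
     = 0.43750000 + 0.12500000
     = 0.56250000

Step 2: Apply Bayes' theorem
P(S|T) = P(T|S) × P(S) / P(T)
       = 0.43750000 / 0.56250000
       = 0.7778


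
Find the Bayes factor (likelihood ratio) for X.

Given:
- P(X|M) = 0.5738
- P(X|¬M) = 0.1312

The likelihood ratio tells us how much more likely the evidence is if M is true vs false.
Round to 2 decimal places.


Likelihood Ratio (LR) = P(X|M) / P(X|¬M)

LR = 0.5738 / 0.1312
   = 4.37

The evidence is 4.37 times more likely if M is true than if M is false.
Because LR exceeds 1, X is evidence for M.


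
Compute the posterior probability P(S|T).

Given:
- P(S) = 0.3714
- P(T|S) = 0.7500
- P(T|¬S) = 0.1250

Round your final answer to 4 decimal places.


Bayes' theorem: P(S|T) = P(T|S) × P(S) / P(T)

Step 1: Calculate P(T) using law of total probability
P(T) = P(T|S)P(S) + P(T|¬S)P(¬S)
     = 0.7500 × 0.3714 + 0.1250 × 0.6286
     = 0.27855000 + 0.07857500
     = 0.35712500

Step 2: Apply Bayes' theorem
P(S|T) = P(T|S) × P(S) / P(T)
       = 0.27855000 / 0.35712500
       = 0.7800


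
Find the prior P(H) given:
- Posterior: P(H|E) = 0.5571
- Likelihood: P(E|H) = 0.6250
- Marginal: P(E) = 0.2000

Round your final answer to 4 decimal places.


From Bayes' theorem: P(H|E) = P(E|H) × P(H) / P(E)

Rearranging for P(H):
P(H) = P(H|E) × P(E) / P(E|H)
     = 0.5571 × 0.2000 / 0.6250
     = 0.11142000 / 0.6250
     = 0.1783


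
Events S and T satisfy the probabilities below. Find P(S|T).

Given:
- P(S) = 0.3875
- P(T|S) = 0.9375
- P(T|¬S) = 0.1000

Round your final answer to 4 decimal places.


Bayes' theorem: P(S|T) = P(T|S) × P(S) / P(T)

Step 1: Calculate P(T) using law of total probability
P(T) = P(T|S)P(S) + P(T|¬S)P(¬S)
     = 0.9375 × 0.3875 + 0.1000 × 0.6125
     = 0.36328125 + 0.06125000
     = 0.42453125

Step 2: Apply Bayes' theorem
P(S|T) = P(T|S) × P(S) / P(T)
       = 0.36328125 / 0.42453125
       = 0.8557


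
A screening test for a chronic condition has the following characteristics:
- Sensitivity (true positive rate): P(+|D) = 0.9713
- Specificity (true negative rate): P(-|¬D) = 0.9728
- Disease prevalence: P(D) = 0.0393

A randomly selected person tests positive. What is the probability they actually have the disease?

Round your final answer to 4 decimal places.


Let D = has disease, + = positive test

Given:
- P(D) = 0.0393 (prevalence)
- P(+|D) = 0.9713 (sensitivity)
- P(-|¬D) = 0.9728 (specificity)
- P(+|¬D) = 0.0272 (false positive rate = 1 - specificity)

Step 1: Find P(+)
P(+) = P(+|D)P(D) + P(+|¬D)P(¬D)
     = 0.9713 × 0.0393 + 0.0272 × 0.9607
     = 0.03817209 + 0.02613104
     = 0.06430313

Step 2: Apply Bayes' theorem for P(D|+)
P(D|+) = P(+|D)P(D) / P(+)
       = 0.03817209 / 0.06430313
       = 0.5936


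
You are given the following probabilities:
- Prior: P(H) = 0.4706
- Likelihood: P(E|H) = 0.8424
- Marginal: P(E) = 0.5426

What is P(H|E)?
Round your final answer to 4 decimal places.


Using Bayes' theorem:

P(H|E) = P(E|H) × P(H) / P(E)
       = 0.8424 × 0.4706 / 0.5426
       = 0.39643344 / 0.5426
       = 0.7306

The evidence strengthens our belief in H.
Prior: 0.4706 → Posterior: 0.7306


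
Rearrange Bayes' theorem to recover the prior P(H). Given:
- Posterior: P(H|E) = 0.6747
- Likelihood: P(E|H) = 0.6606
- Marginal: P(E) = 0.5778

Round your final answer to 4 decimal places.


From Bayes' theorem: P(H|E) = P(E|H) × P(H) / P(E)

Rearranging for P(H):
P(H) = P(H|E) × P(E) / P(E|H)
     = 0.6747 × 0.5778 / 0.6606
     = 0.38984166 / 0.6606
     = 0.5901


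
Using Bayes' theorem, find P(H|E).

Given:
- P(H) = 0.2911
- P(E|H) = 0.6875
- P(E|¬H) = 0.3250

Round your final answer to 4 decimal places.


Bayes' theorem: P(H|E) = P(E|H) × P(H) / P(E)

Step 1: Calculate P(E) using law of total probability
P(E) = P(E|H)P(H) + P(E|¬H)P(¬H)
     = 0.6875 × 0.2911 + 0.3250 × 0.7089
     = 0.20013125 + 0.23039250
     = 0.43052375

Step 2: Apply Bayes' theorem
P(H|E) = P(E|H) × P(H) / P(E)
       = 0.20013125 / 0.43052375
       = 0.4649


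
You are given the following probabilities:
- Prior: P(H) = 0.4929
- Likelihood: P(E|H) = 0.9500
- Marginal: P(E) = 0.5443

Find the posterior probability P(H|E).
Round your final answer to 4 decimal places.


Using Bayes' theorem:

P(H|E) = P(E|H) × P(H) / P(E)
       = 0.9500 × 0.4929 / 0.5443
       = 0.46825500 / 0.5443
       = 0.8603

The evidence strengthens our belief in H.
Prior: 0.4929 → Posterior: 0.8603


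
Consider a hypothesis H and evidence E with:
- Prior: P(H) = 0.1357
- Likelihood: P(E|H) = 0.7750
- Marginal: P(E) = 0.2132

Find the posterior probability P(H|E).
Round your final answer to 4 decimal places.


Using Bayes' theorem:

P(H|E) = P(E|H) × P(H) / P(E)
       = 0.7750 × 0.1357 / 0.2132
       = 0.10516750 / 0.2132
       = 0.4933

The evidence strengthens our belief in H.
Prior: 0.1357 → Posterior: 0.4933


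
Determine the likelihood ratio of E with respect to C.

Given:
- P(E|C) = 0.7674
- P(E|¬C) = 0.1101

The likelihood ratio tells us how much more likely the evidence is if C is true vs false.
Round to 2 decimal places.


Likelihood Ratio (LR) = P(E|C) / P(E|¬C)

LR = 0.7674 / 0.1101
   = 6.97

The evidence is 6.97 times more likely if C is true than if C is false.
Since LR > 1, the evidence supports C over ¬C.


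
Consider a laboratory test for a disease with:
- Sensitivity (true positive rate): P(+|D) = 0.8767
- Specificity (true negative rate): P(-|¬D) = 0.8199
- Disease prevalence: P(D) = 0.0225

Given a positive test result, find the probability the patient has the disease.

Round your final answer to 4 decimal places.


Let D = has disease, + = positive test

Given:
- P(D) = 0.0225 (prevalence)
- P(+|D) = 0.8767 (sensitivity)
- P(-|¬D) = 0.8199 (specificity)
- P(+|¬D) = 0.1801 (false positive rate = 1 - specificity)

Step 1: Find P(+)
P(+) = P(+|D)P(D) + P(+|¬D)P(¬D)
     = 0.8767 × 0.0225 + 0.1801 × 0.9775
     = 0.01972575 + 0.17604775
     = 0.19577350

Step 2: Apply Bayes' theorem for P(D|+)
P(D|+) = P(+|D)P(D) / P(+)
       = 0.01972575 / 0.19577350
       = 0.1008


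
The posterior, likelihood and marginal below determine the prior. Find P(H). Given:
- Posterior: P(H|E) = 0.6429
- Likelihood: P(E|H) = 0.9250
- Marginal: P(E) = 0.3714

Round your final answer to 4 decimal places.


From Bayes' theorem: P(H|E) = P(E|H) × P(H) / P(E)

Rearranging for P(H):
P(H) = P(H|E) × P(E) / P(E|H)
     = 0.6429 × 0.3714 / 0.9250
     = 0.23877306 / 0.9250
     = 0.2581


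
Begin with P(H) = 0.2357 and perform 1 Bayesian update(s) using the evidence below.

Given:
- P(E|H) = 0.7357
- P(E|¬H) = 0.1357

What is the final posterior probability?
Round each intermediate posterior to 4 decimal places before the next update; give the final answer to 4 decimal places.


Sequential Bayesian updating:

Initial prior: P(H) = 0.2357

Update 1:
  P(E) = 0.7357 × 0.2357 + 0.1357 × 0.7643 = 0.17340449 + 0.10371551 = 0.27712000
  P(H|E) = 0.17340449 / 0.27712000 = 0.6257

Final posterior: 0.6257


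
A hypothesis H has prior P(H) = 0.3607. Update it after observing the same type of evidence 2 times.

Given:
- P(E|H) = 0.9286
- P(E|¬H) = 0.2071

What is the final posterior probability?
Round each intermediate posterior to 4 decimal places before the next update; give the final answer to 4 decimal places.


Sequential Bayesian updating:

Initial prior: P(H) = 0.3607

Update 1:
  P(E) = 0.9286 × 0.3607 + 0.2071 × 0.6393 = 0.33494602 + 0.13239903 = 0.46734505
  P(H|E) = 0.33494602 / 0.46734505 = 0.7167

Update 2:
  P(E) = 0.9286 × 0.7167 + 0.2071 × 0.2833 = 0.66552762 + 0.05867143 = 0.72419905
  P(H|E) = 0.66552762 / 0.72419905 = 0.9190

Final posterior: 0.9190


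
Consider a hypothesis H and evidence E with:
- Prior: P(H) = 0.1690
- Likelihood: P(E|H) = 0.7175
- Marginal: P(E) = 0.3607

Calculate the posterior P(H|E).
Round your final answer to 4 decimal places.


Using Bayes' theorem:

P(H|E) = P(E|H) × P(H) / P(E)
       = 0.7175 × 0.1690 / 0.3607
       = 0.12125750 / 0.3607
       = 0.3362

The evidence strengthens our belief in H.
Prior: 0.1690 → Posterior: 0.3362


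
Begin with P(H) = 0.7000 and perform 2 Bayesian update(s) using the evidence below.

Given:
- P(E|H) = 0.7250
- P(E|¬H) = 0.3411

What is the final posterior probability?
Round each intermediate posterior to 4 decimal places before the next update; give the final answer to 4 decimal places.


Sequential Bayesian updating:

Initial prior: P(H) = 0.7000

Update 1:
  P(E) = 0.7250 × 0.7000 + 0.3411 × 0.3000 = 0.50750000 + 0.10233000 = 0.60983000
  P(H|E) = 0.50750000 / 0.60983000 = 0.8322

Update 2:
  P(E) = 0.7250 × 0.8322 + 0.3411 × 0.1678 = 0.60334500 + 0.05723658 = 0.66058158
  P(H|E) = 0.60334500 / 0.66058158 = 0.9134

Final posterior: 0.9134


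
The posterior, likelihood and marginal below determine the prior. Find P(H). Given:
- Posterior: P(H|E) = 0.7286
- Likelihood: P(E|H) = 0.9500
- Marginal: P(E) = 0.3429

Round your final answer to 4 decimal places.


From Bayes' theorem: P(H|E) = P(E|H) × P(H) / P(E)

Rearranging for P(H):
P(H) = P(H|E) × P(E) / P(E|H)
     = 0.7286 × 0.3429 / 0.9500
     = 0.24983694 / 0.9500
     = 0.2630


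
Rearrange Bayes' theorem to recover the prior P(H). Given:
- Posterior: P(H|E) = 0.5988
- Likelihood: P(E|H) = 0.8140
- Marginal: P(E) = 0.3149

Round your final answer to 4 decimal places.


From Bayes' theorem: P(H|E) = P(E|H) × P(H) / P(E)

Rearranging for P(H):
P(H) = P(H|E) × P(E) / P(E|H)
     = 0.5988 × 0.3149 / 0.8140
     = 0.18856212 / 0.8140
     = 0.2316


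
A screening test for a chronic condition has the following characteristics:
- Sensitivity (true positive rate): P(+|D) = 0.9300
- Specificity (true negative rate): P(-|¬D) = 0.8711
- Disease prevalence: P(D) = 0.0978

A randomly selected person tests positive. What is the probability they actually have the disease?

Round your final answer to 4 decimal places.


Let D = has disease, + = positive test

Given:
- P(D) = 0.0978 (prevalence)
- P(+|D) = 0.9300 (sensitivity)
- P(-|¬D) = 0.8711 (specificity)
- P(+|¬D) = 0.1289 (false positive rate = 1 - specificity)

Step 1: Find P(+)
P(+) = P(+|D)P(D) + P(+|¬D)P(¬D)
     = 0.9300 × 0.0978 + 0.1289 × 0.9022
     = 0.09095400 + 0.11629358
     = 0.20724758

Step 2: Apply Bayes' theorem for P(D|+)
P(D|+) = P(+|D)P(D) / P(+)
       = 0.09095400 / 0.20724758
       = 0.4389


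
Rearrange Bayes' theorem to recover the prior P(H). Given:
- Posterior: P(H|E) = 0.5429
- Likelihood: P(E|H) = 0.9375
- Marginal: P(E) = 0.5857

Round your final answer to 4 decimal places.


From Bayes' theorem: P(H|E) = P(E|H) × P(H) / P(E)

Rearranging for P(H):
P(H) = P(H|E) × P(E) / P(E|H)
     = 0.5429 × 0.5857 / 0.9375
     = 0.31797653 / 0.9375
     = 0.3392


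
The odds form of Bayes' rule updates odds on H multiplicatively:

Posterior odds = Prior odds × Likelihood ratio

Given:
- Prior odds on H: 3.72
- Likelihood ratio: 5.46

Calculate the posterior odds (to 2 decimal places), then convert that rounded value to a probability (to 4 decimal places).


Step 1: Calculate posterior odds
Posterior odds = Prior odds × LR
               = 3.72 × 5.46
               = 20.31

Step 2: Convert to probability
P(H|E) = Posterior odds / (1 + Posterior odds)
       = 20.31 / (1 + 20.31)
       = 20.31 / 21.31
       = 0.9531

The evidence increased P(H) from 0.7881 to 0.9531.


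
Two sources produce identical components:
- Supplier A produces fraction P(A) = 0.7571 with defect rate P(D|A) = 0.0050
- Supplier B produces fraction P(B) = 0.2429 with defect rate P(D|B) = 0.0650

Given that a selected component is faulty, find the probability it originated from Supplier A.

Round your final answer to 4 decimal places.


Let A = from Supplier A, D = faulty

Given:
- P(A) = 0.7571, P(B) = 0.2429
- P(D|A) = 0.0050, P(D|B) = 0.0650

Step 1: Find P(D)
P(D) = P(D|A)P(A) + P(D|B)P(B)
     = 0.0050 × 0.7571 + 0.0650 × 0.2429
     = 0.00378550 + 0.01578850
     = 0.01957400

Step 2: Apply Bayes' theorem
P(A|D) = P(D|A)P(A) / P(D)
       = 0.00378550 / 0.01957400
       = 0.1934


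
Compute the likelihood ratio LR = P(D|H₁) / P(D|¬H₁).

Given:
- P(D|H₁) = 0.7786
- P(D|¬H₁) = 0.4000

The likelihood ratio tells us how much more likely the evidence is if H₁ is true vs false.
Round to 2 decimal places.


Likelihood Ratio (LR) = P(D|H₁) / P(D|¬H₁)

LR = 0.7786 / 0.4000
   = 1.95

The evidence is 1.95 times more likely if H₁ is true than if H₁ is false.
Since LR > 1, the evidence supports H₁ over ¬H₁.


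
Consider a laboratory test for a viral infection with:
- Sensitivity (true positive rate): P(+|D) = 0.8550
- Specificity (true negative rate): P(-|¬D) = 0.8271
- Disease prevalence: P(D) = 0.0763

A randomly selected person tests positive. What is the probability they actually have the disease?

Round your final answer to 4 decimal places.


Let D = has disease, + = positive test

Given:
- P(D) = 0.0763 (prevalence)
- P(+|D) = 0.8550 (sensitivity)
- P(-|¬D) = 0.8271 (specificity)
- P(+|¬D) = 0.1729 (false positive rate = 1 - specificity)

Step 1: Find P(+)
P(+) = P(+|D)P(D) + P(+|¬D)P(¬D)
     = 0.8550 × 0.0763 + 0.1729 × 0.9237
     = 0.06523650 + 0.15970773
     = 0.22494423

Step 2: Apply Bayes' theorem for P(D|+)
P(D|+) = P(+|D)P(D) / P(+)
       = 0.06523650 / 0.22494423
       = 0.2900


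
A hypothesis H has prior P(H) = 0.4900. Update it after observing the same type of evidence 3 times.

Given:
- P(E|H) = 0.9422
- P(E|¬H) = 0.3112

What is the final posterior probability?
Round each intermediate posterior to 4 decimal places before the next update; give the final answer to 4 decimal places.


Sequential Bayesian updating:

Initial prior: P(H) = 0.4900

Update 1:
  P(E) = 0.9422 × 0.4900 + 0.3112 × 0.5100 = 0.46167800 + 0.15871200 = 0.62039000
  P(H|E) = 0.46167800 / 0.62039000 = 0.7442

Update 2:
  P(E) = 0.9422 × 0.7442 + 0.3112 × 0.2558 = 0.70118524 + 0.07960496 = 0.78079020
  P(H|E) = 0.70118524 / 0.78079020 = 0.8980

Update 3:
  P(E) = 0.9422 × 0.8980 + 0.3112 × 0.1020 = 0.84609560 + 0.03174240 = 0.87783800
  P(H|E) = 0.84609560 / 0.87783800 = 0.9638

Final posterior: 0.9638


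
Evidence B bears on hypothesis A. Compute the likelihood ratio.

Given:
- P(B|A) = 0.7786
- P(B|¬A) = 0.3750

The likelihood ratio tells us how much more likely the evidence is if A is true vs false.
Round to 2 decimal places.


Likelihood Ratio (LR) = P(B|A) / P(B|¬A)

LR = 0.7786 / 0.3750
   = 2.08

The evidence is 2.08 times more likely if A is true than if A is false.
Because LR exceeds 1, B is evidence for A.


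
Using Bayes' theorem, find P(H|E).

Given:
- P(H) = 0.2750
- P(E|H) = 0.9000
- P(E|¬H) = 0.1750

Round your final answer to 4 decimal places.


Bayes' theorem: P(H|E) = P(E|H) × P(H) / P(E)

Step 1: Calculate P(E) using law of total probability
P(E) = P(E|H)P(H) + P(E|¬H)P(¬H)
     = 0.9000 × 0.2750 + 0.1750 × 0.7250
     = 0.24750000 + 0.12687500
     = 0.37437500

Step 2: Apply Bayes' theorem
P(H|E) = P(E|H) × P(H) / P(E)
       = 0.24750000 / 0.37437500
       = 0.6611


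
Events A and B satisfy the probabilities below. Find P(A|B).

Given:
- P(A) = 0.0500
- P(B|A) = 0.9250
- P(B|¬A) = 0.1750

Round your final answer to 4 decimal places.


Bayes' theorem: P(A|B) = P(B|A) × P(A) / P(B)

Step 1: Calculate P(B) using law of total probability
P(B) = P(B|A)P(A) + P(B|¬A)P(¬A)
     = 0.9250 × 0.0500 + 0.1750 × 0.9500
     = 0.04625000 + 0.16625000
     = 0.21250000

Step 2: Apply Bayes' theorem
P(A|B) = P(B|A) × P(A) / P(B)
       = 0.04625000 / 0.21250000
       = 0.2176


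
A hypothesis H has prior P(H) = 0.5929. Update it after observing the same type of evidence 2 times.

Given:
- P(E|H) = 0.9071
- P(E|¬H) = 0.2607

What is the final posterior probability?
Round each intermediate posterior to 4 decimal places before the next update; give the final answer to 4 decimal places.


Sequential Bayesian updating:

Initial prior: P(H) = 0.5929

Update 1:
  P(E) = 0.9071 × 0.5929 + 0.2607 × 0.4071 = 0.53781959 + 0.10613097 = 0.64395056
  P(H|E) = 0.53781959 / 0.64395056 = 0.8352

Update 2:
  P(E) = 0.9071 × 0.8352 + 0.2607 × 0.1648 = 0.75760992 + 0.04296336 = 0.80057328
  P(H|E) = 0.75760992 / 0.80057328 = 0.9463

Final posterior: 0.9463
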